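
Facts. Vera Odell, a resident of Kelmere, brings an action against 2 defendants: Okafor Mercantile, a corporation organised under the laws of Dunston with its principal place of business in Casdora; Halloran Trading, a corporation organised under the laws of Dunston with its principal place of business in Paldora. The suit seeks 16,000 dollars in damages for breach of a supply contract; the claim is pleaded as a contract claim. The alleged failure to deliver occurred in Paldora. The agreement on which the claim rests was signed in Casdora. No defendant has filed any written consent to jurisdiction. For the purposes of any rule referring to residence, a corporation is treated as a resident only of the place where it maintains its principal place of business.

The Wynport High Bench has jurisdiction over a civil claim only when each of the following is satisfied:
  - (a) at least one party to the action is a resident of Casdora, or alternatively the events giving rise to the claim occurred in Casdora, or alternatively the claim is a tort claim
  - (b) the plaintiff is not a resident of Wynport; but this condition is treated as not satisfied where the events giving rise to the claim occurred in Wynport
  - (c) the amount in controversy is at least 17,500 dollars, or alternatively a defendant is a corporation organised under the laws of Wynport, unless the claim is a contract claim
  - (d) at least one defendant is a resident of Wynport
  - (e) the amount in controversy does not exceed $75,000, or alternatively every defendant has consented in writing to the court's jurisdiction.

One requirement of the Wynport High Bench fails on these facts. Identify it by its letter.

The Wynport High Bench:
  (a) Okafor Mercantile resides in Casdora, which satisfies one of the alternatives. Condition met.
  (b) The plaintiff resides in Kelmere, which is not Wynport. The exception is not triggered, since the operative events occurred in Paldora, not Wynport. Satisfied.
  (c) The amount in controversy is $16,000, below the USD 17,500 floor; the corporate defendant(s) are organised in Dunston, not Wynport — none of the alternatives is met. However, the claim is a contract claim, so the 'unless' proviso supplies this condition. Satisfied.
  (d) No defendant resides in Wynport (they reside in Casdora, Paldora). Not met.
  (e) The amount in controversy is USD 16,000, within the 75,000 dollars ceiling, so one alternative holds. Satisfied.
Only condition (d) fails.

(d)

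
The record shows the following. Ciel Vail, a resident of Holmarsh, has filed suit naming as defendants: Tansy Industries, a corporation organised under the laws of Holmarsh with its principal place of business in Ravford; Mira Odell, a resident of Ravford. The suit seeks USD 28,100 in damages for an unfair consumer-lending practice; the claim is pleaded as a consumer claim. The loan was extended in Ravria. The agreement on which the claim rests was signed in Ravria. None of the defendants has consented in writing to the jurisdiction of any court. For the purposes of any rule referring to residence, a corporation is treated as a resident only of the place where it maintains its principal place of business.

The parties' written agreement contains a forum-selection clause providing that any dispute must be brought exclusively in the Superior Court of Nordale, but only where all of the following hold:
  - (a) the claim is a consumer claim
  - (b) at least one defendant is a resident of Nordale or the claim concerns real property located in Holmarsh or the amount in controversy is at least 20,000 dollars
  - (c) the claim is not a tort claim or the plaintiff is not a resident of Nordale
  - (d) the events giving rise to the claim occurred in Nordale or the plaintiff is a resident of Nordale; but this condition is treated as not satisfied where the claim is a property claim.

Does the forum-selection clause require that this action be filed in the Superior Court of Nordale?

The Superior Court of Nordale:
  (a) The claim is a consumer claim. Condition met.
  (b) The amount in controversy is $28,100, which meets the $20,000 floor, which satisfies one of the alternatives. Met.
  (c) The claim is a consumer claim, not a tort claim — that alternative is enough. Satisfied.
  (d) The operative events occurred in Ravria, not Nordale; the plaintiff resides in Holmarsh, not Nordale — every alternative fails. Fails.
  → The clause does not apply.

No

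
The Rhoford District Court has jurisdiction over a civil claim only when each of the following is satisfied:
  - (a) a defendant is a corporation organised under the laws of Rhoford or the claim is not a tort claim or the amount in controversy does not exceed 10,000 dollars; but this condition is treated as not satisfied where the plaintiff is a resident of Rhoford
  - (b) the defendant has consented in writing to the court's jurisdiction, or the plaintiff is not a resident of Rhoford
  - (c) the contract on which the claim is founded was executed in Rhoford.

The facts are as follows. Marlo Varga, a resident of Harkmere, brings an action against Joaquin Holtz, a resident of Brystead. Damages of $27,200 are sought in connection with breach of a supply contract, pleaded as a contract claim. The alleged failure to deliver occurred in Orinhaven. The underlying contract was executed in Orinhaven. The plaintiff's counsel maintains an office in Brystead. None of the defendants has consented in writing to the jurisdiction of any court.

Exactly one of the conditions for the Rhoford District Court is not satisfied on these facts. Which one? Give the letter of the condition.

(c)

The Rhoford District Court:
  (a) The claim is a contract claim, not a tort claim, so this disjunct is met. And the carve-out is inapplicable — the plaintiff resides in Harkmere, not Rhoford. Satisfied.
  (b) The plaintiff resides in Harkmere, which is not Rhoford, which satisfies one of the alternatives. Condition met.
  (c) The contract was executed in Orinhaven, not Rhoford. Not satisfied.
Only condition (c) fails.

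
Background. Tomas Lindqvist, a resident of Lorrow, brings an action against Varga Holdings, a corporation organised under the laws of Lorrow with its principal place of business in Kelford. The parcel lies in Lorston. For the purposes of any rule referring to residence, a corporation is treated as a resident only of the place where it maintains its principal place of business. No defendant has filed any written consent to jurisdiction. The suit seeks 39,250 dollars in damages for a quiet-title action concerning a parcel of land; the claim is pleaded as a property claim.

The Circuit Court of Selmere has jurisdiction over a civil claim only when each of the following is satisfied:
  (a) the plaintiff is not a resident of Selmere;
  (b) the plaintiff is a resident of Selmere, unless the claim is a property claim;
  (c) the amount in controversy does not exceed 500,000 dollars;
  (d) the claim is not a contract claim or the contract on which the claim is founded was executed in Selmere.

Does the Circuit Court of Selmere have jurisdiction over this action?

The Circuit Court of Selmere:
  (a) The plaintiff resides in Lorrow, which is not Selmere. Satisfied.
  (b) The plaintiff resides in Lorrow, not Selmere. However, the claim is a property claim, so the 'unless' proviso supplies this condition. Satisfied.
  (c) The amount in controversy is 39,250 dollars, within the 500,000 dollars ceiling. Condition met.
  (d) The claim is a property claim, not a contract claim — that alternative is enough. Condition met.
  → Jurisdiction lies.

Yes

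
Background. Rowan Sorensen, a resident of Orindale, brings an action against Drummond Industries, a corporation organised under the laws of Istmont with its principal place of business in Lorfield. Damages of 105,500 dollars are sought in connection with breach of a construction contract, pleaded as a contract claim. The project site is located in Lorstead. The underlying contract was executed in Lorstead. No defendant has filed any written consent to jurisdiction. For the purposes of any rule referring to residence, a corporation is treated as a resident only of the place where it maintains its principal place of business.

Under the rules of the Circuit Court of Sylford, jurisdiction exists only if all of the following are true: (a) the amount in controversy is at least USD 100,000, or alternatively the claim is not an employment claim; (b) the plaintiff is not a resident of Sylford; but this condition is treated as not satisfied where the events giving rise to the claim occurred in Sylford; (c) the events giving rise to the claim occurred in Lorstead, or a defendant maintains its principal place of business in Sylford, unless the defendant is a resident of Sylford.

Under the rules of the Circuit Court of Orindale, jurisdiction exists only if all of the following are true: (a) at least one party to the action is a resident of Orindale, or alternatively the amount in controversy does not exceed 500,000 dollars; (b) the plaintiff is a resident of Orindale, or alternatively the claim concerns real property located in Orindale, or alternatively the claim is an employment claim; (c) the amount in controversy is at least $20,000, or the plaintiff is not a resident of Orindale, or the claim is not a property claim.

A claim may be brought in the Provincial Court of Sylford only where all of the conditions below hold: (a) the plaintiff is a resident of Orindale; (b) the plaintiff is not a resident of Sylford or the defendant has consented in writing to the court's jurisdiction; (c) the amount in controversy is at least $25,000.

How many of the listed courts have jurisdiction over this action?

The Circuit Court of Sylford:
  (a) The amount in controversy is 105,500 dollars, which meets the USD 100,000 floor, so this disjunct is met. Met.
  (b) The plaintiff resides in Orindale, which is not Sylford. The exception is not triggered, since the operative events occurred in Lorstead, not Sylford. Satisfied.
  (c) The operative events occurred in Lorstead, so one alternative holds. Met.
  → Jurisdiction lies.
The Circuit Court of Orindale:
  (a) Rowan Sorensen resides in Orindale — that alternative is enough. Condition met.
  (b) The plaintiff resides in Orindale, which satisfies one of the alternatives. Condition met.
  (c) The amount in controversy is 105,500 dollars, which meets the 20,000 dollars floor — that alternative is enough. Satisfied.
  → Every requirement is satisfied — jurisdiction.
The Provincial Court of Sylford:
  (a) The plaintiff resides in Orindale. Met.
  (b) The plaintiff resides in Orindale, which is not Sylford, so one alternative holds. Condition met.
  (c) The amount in controversy is USD 105,500, which meets the USD 25,000 floor. Met.
  → Every requirement is satisfied — jurisdiction.
Courts with jurisdiction: the Circuit Court of Sylford, the Circuit Court of Orindale, the Provincial Court of Sylford — 3 in total.

3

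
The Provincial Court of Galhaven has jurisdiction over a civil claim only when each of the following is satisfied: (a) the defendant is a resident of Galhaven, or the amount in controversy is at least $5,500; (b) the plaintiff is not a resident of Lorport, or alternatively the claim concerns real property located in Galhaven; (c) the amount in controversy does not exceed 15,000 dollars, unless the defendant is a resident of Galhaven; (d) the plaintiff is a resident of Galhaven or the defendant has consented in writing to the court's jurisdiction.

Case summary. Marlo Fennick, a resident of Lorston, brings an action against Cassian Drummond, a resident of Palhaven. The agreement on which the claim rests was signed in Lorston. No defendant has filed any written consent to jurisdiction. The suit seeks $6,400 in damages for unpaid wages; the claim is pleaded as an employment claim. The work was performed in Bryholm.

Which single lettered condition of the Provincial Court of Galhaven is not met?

The Provincial Court of Galhaven:
  (a) The amount in controversy is USD 6,400, which meets the $5,500 floor, so one alternative holds. Condition met.
  (b) The plaintiff resides in Lorston, which is not Lorport, so one alternative holds. Satisfied.
  (c) The amount in controversy is USD 6,400, within the USD 15,000 ceiling. Met.
  (d) The plaintiff resides in Lorston, not Galhaven; no such written consent has been filed — none of the alternatives is met. Fails.
Only condition (d) fails.

(d)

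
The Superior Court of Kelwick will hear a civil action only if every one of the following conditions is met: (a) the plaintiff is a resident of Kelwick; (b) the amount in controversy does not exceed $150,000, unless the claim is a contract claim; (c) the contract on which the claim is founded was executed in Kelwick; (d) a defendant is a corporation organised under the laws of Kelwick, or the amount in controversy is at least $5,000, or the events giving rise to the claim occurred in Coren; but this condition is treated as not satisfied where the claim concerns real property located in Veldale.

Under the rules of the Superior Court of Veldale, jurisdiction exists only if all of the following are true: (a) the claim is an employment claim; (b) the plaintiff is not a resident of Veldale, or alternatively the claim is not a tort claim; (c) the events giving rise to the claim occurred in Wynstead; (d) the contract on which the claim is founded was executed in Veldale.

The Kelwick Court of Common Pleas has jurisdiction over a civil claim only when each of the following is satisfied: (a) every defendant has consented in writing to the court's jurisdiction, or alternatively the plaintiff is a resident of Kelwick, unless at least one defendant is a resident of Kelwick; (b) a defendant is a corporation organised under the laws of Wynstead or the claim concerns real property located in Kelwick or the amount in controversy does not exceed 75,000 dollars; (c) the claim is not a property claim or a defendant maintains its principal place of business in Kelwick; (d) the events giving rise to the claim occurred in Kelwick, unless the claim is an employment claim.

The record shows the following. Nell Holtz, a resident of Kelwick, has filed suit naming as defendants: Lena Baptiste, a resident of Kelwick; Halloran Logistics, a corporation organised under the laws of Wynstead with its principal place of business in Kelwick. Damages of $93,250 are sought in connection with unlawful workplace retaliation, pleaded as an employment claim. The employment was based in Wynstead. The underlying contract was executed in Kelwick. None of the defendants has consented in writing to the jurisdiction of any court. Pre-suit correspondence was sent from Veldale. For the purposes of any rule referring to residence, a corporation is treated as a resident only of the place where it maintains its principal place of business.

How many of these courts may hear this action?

The Superior Court of Kelwick:
  (a) The plaintiff resides in Kelwick. Met.
  (b) The amount in controversy is $93,250, within the USD 150,000 ceiling. Condition met.
  (c) The contract was executed in Kelwick. Satisfied.
  (d) The amount in controversy is 93,250 dollars, which meets the $5,000 floor — that alternative is enough. And the carve-out is inapplicable — the claim does not concern real property. Met.
  → All conditions met; jurisdiction exists.
The Superior Court of Veldale:
  (a) The claim is an employment claim. Condition met.
  (b) The plaintiff resides in Kelwick, which is not Veldale — that alternative is enough. Condition met.
  (c) The operative events occurred in Wynstead. Condition met.
  (d) The contract was executed in Kelwick, not Veldale. Not met.
  → At least one condition fails; no jurisdiction.
The Kelwick Court of Common Pleas:
  (a) The plaintiff resides in Kelwick, so one alternative holds. Condition met.
  (b) Halloran Logistics is organised under the laws of Wynstead, so this disjunct is met. Condition met.
  (c) The claim is an employment claim, not a property claim, so this disjunct is met. Satisfied.
  (d) The operative events occurred in Wynstead, not Kelwick. But the claim is an employment claim, and the 'unless' clause therefore excuses the requirement. Met.
  → Jurisdiction lies.
Courts with jurisdiction: the Superior Court of Kelwick, the Kelwick Court of Common Pleas — 2 in total.

2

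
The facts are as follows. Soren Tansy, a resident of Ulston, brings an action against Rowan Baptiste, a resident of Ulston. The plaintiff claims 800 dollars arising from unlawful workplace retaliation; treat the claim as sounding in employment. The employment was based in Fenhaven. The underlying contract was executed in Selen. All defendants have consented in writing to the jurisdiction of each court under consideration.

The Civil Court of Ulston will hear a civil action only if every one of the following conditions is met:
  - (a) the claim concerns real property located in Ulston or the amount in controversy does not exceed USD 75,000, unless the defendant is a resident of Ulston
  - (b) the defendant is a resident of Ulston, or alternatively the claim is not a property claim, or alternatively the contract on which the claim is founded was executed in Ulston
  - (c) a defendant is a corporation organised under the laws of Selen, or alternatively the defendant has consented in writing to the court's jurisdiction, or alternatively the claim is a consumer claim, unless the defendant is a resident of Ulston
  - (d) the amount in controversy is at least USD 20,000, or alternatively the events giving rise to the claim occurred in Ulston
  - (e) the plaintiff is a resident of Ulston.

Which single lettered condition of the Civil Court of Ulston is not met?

(d)

The Civil Court of Ulston:
  (a) The amount in controversy is $800, within the $75,000 ceiling, so one alternative holds. Condition met.
  (b) The defendant resides in Ulston, so one alternative holds. Condition met.
  (c) Every defendant has filed written consent, so this disjunct is met. Condition met.
  (d) The amount in controversy is USD 800, below the $20,000 floor; the operative events occurred in Fenhaven, not Ulston — no alternative holds. Condition not met.
  (e) The plaintiff resides in Ulston. Satisfied.
Only condition (d) fails.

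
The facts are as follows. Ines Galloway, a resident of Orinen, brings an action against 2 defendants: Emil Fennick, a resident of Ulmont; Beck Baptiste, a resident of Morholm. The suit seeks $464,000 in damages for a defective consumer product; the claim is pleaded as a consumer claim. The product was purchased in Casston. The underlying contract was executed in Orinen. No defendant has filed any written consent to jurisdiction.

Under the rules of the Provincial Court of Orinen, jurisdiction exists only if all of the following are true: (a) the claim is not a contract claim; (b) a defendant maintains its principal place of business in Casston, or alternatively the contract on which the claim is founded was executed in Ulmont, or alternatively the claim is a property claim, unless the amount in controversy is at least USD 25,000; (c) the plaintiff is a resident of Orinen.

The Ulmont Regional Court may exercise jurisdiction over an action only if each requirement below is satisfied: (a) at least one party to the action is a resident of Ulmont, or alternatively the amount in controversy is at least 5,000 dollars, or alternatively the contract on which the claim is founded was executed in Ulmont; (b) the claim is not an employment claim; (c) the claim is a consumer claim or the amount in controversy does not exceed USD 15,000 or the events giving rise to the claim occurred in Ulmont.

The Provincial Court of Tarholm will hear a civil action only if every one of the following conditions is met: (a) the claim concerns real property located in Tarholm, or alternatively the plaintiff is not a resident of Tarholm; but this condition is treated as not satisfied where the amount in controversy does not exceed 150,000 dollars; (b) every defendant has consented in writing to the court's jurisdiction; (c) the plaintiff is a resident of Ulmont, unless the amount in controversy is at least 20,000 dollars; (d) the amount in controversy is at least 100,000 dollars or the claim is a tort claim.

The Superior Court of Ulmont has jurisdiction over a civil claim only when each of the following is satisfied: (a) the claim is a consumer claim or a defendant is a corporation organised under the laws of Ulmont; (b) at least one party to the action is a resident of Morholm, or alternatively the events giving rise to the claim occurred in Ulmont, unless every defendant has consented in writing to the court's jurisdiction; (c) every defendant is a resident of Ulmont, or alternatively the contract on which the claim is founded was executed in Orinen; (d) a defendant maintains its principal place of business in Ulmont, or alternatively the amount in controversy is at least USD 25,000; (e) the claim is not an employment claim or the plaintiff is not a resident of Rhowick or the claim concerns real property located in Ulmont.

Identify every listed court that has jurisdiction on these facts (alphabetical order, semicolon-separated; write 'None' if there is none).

The Provincial Court of Orinen:
  (a) The claim is a consumer claim, not a contract claim. Satisfied.
  (b) No defendant is a corporation; the contract was executed in Orinen, not Ulmont; the claim is a consumer claim, not a property claim — no alternative holds. But the amount in controversy is $464,000, which meets the $25,000 floor, and the 'unless' clause therefore excuses the requirement. Condition met.
  (c) The plaintiff resides in Orinen. Condition met.
  → Jurisdiction lies.
The Ulmont Regional Court:
  (a) Emil Fennick resides in Ulmont, which satisfies one of the alternatives. Met.
  (b) The claim is a consumer claim, not an employment claim. Met.
  (c) The claim is a consumer claim, which satisfies one of the alternatives. Condition met.
  → Jurisdiction lies.
The Provincial Court of Tarholm:
  (a) The plaintiff resides in Orinen, which is not Tarholm, so one alternative holds. The carve-out does not apply: the amount in controversy is USD 464,000, above the $150,000 ceiling. Satisfied.
  (b) No such written consent has been filed. Not satisfied.
  (c) The plaintiff resides in Orinen, not Ulmont. The proviso rescues it, though: the amount in controversy is 464,000 dollars, which meets the $20,000 floor. Met.
  (d) The amount in controversy is $464,000, which meets the USD 100,000 floor, so one alternative holds. Condition met.
  → Not every requirement is met — no jurisdiction.
The Superior Court of Ulmont:
  (a) The claim is a consumer claim, which satisfies one of the alternatives. Met.
  (b) Beck Baptiste resides in Morholm — that alternative is enough. Condition met.
  (c) The contract was executed in Orinen, which satisfies one of the alternatives. Met.
  (d) The amount in controversy is USD 464,000, which meets the USD 25,000 floor, which satisfies one of the alternatives. Condition met.
  (e) The claim is a consumer claim, not an employment claim, which satisfies one of the alternatives. Condition met.
  → The court has jurisdiction.

the Provincial Court of Orinen; the Superior Court of Ulmont; the Ulmont Regional Court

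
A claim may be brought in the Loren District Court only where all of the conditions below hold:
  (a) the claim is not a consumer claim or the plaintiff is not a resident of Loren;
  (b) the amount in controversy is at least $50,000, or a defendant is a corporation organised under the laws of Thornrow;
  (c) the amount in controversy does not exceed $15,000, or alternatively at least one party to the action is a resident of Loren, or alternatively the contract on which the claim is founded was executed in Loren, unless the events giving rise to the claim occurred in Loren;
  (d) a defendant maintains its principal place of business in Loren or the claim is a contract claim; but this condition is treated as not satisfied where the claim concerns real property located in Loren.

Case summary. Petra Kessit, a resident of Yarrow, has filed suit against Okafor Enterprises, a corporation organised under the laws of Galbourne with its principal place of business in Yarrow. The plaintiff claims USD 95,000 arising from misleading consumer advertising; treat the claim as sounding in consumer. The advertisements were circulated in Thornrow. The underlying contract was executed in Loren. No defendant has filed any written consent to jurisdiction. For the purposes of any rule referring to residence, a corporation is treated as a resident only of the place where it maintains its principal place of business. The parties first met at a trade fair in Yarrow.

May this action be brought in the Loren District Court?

The Loren District Court:
  (a) The plaintiff resides in Yarrow, which is not Loren, which satisfies one of the alternatives. Met.
  (b) The amount in controversy is USD 95,000, which meets the $50,000 floor — that alternative is enough. Satisfied.
  (c) The contract was executed in Loren, so this disjunct is met. Met.
  (d) The corporate defendant(s) have their principal place of business in Yarrow, not Loren; the claim is a consumer claim, not a contract claim — no alternative holds. Condition not met.
  → Not every requirement is met — no jurisdiction.

No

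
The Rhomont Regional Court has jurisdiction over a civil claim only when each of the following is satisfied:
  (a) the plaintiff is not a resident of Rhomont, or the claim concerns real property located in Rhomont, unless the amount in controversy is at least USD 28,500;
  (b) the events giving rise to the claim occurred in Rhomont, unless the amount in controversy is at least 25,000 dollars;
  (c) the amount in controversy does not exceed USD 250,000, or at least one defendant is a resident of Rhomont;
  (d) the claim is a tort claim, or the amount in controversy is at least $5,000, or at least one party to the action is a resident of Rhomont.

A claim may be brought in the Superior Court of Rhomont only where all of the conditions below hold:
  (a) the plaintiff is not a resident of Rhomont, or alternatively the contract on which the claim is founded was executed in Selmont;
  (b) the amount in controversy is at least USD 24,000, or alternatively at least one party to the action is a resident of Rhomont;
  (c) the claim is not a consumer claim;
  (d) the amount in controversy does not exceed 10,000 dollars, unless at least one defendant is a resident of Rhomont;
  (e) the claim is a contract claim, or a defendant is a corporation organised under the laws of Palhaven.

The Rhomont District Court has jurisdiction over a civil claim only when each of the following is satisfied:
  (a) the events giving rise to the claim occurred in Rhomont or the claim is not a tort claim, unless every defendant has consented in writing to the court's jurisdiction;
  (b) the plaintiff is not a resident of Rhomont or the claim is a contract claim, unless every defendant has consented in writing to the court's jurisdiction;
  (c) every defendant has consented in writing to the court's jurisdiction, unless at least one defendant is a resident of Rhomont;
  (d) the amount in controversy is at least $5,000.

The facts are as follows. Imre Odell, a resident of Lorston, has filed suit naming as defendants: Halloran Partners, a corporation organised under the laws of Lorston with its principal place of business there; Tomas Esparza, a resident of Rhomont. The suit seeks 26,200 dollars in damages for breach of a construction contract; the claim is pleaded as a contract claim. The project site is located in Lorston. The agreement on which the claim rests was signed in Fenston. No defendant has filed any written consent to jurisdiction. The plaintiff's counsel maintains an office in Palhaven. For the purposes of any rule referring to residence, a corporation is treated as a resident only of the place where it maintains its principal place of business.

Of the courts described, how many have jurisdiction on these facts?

3

The Rhomont Regional Court:
  (a) The plaintiff resides in Lorston, which is not Rhomont, so this disjunct is met. Met.
  (b) The operative events occurred in Lorston, not Rhomont. The proviso rescues it, though: the amount in controversy is 26,200 dollars, which meets the USD 25,000 floor. Met.
  (c) The amount in controversy is $26,200, within the USD 250,000 ceiling — that alternative is enough. Met.
  (d) The amount in controversy is $26,200, which meets the 5,000 dollars floor, which satisfies one of the alternatives. Condition met.
  → Jurisdiction lies.
The Superior Court of Rhomont:
  (a) The plaintiff resides in Lorston, which is not Rhomont, so one alternative holds. Satisfied.
  (b) The amount in controversy is 26,200 dollars, which meets the 24,000 dollars floor, so one alternative holds. Met.
  (c) The claim is a contract claim, not a consumer claim. Condition met.
  (d) The amount in controversy is USD 26,200, above the USD 10,000 ceiling. However, Tomas Esparza resides in Rhomont, so the 'unless' proviso supplies this condition. Condition met.
  (e) The claim is a contract claim, which satisfies one of the alternatives. Met.
  → All conditions met; jurisdiction exists.
The Rhomont District Court:
  (a) The claim is a contract claim, not a tort claim, so this disjunct is met. Condition met.
  (b) The plaintiff resides in Lorston, which is not Rhomont, so one alternative holds. Satisfied.
  (c) No such written consent has been filed. However, Tomas Esparza resides in Rhomont, so the 'unless' proviso supplies this condition. Condition met.
  (d) The amount in controversy is 26,200 dollars, which meets the USD 5,000 floor. Satisfied.
  → Jurisdiction lies.
Courts with jurisdiction: the Rhomont Regional Court, the Superior Court of Rhomont, the Rhomont District Court — 3 in total.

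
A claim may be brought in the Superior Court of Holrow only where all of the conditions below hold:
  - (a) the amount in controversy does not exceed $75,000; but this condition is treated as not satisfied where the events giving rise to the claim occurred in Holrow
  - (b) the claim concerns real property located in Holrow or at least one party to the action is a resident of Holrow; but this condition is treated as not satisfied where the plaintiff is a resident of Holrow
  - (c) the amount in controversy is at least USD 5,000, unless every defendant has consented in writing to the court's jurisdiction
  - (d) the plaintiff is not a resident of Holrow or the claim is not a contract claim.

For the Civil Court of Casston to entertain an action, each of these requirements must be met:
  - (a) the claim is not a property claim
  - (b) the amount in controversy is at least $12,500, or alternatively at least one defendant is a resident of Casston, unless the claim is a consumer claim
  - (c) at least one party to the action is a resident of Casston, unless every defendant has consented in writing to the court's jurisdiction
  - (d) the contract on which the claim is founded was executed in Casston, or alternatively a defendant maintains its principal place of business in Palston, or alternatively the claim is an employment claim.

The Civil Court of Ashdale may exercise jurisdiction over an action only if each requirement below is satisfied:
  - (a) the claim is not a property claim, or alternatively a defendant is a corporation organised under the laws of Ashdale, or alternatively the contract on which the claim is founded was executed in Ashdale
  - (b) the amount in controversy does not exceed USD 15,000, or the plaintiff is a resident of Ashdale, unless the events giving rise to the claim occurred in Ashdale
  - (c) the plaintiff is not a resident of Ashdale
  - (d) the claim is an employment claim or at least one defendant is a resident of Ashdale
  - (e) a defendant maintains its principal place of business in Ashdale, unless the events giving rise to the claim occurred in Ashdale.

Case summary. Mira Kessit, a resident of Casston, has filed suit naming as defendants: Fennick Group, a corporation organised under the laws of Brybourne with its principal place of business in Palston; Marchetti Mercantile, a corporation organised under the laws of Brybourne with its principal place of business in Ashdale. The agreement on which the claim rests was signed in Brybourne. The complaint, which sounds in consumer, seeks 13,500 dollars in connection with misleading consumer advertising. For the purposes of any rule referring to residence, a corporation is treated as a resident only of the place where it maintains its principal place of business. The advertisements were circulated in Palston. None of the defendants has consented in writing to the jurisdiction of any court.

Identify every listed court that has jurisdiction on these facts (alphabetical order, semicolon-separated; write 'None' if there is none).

the Civil Court of Ashdale; the Civil Court of Casston

The Superior Court of Holrow:
  (a) The amount in controversy is 13,500 dollars, within the 75,000 dollars ceiling. The carve-out does not apply: the operative events occurred in Palston, not Holrow. Satisfied.
  (b) The claim does not concern real property; no party resides in Holrow — every alternative fails. Fails.
  (c) The amount in controversy is $13,500, which meets the USD 5,000 floor. Condition met.
  (d) The plaintiff resides in Casston, which is not Holrow, which satisfies one of the alternatives. Condition met.
  → Not every requirement is met — no jurisdiction.
The Civil Court of Casston:
  (a) The claim is a consumer claim, not a property claim. Met.
  (b) The amount in controversy is $13,500, which meets the USD 12,500 floor, so one alternative holds. Met.
  (c) Mira Kessit resides in Casston. Satisfied.
  (d) Fennick Group has its principal place of business in Palston — that alternative is enough. Condition met.
  → The court has jurisdiction.
The Civil Court of Ashdale:
  (a) The claim is a consumer claim, not a property claim, so this disjunct is met. Condition met.
  (b) The amount in controversy is $13,500, within the 15,000 dollars ceiling — that alternative is enough. Met.
  (c) The plaintiff resides in Casston, which is not Ashdale. Satisfied.
  (d) Marchetti Mercantile resides in Ashdale, so this disjunct is met. Met.
  (e) Marchetti Mercantile has its principal place of business in Ashdale. Condition met.
  → Every requirement is satisfied — jurisdiction.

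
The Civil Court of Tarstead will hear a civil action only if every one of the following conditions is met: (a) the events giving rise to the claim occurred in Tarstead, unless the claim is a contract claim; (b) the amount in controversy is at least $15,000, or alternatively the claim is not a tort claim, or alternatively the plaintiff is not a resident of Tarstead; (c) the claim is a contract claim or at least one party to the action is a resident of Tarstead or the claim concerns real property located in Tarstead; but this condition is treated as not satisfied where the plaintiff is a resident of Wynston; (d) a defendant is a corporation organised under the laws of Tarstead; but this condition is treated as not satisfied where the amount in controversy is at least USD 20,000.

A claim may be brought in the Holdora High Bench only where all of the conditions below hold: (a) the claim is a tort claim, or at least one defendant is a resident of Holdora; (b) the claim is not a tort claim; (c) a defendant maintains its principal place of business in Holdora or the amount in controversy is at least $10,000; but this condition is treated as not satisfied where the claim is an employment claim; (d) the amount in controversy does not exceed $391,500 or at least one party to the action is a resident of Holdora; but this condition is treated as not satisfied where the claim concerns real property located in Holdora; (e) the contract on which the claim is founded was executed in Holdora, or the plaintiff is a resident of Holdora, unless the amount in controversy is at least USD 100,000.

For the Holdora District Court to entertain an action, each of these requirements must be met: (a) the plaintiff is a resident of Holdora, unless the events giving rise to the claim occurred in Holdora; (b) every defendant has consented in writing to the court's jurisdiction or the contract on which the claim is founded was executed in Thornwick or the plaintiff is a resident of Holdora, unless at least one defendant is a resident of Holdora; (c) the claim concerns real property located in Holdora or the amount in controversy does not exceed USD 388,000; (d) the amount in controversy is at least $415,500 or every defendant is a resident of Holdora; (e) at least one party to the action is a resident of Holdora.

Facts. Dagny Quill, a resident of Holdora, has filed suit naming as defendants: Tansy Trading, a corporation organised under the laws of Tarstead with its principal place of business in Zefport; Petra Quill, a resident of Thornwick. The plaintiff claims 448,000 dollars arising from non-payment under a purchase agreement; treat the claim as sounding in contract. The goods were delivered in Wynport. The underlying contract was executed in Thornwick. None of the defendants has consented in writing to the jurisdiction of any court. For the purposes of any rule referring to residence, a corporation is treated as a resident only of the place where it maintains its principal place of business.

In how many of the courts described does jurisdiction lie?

0

The Civil Court of Tarstead:
  (a) The operative events occurred in Wynport, not Tarstead. The proviso rescues it, though: the claim is a contract claim. Satisfied.
  (b) The amount in controversy is USD 448,000, which meets the USD 15,000 floor, so one alternative holds. Condition met.
  (c) The claim is a contract claim, so this disjunct is met. And the carve-out is inapplicable — the plaintiff resides in Holdora, not Wynston. Satisfied.
  (d) Tansy Trading is organised under the laws of Tarstead. But the amount in controversy is $448,000, which meets the 20,000 dollars floor, triggering the carve-out and defeating this condition. Fails.
  → Not every requirement is met — no jurisdiction.
The Holdora High Bench:
  (a) The claim is a contract claim, not a tort claim; no defendant resides in Holdora (they reside in Zefport, Thornwick) — every alternative fails. Not satisfied.
  (b) The claim is a contract claim, not a tort claim. Met.
  (c) The amount in controversy is $448,000, which meets the $10,000 floor, so this disjunct is met. The exception is not triggered, since the claim is a contract claim, not an employment claim. Satisfied.
  (d) Dagny Quill resides in Holdora, which satisfies one of the alternatives. The carve-out does not apply: the claim does not concern real property. Satisfied.
  (e) The plaintiff resides in Holdora — that alternative is enough. Satisfied.
  → Not every requirement is met — no jurisdiction.
The Holdora District Court:
  (a) The plaintiff resides in Holdora. Met.
  (b) The contract was executed in Thornwick, so this disjunct is met. Met.
  (c) The claim does not concern real property; the amount in controversy is USD 448,000, above the 388,000 dollars ceiling — every alternative fails. Not satisfied.
  (d) The amount in controversy is 448,000 dollars, which meets the USD 415,500 floor, so this disjunct is met. Met.
  (e) Dagny Quill resides in Holdora. Condition met.
  → Not every requirement is met — no jurisdiction.
No court satisfies all of its conditions.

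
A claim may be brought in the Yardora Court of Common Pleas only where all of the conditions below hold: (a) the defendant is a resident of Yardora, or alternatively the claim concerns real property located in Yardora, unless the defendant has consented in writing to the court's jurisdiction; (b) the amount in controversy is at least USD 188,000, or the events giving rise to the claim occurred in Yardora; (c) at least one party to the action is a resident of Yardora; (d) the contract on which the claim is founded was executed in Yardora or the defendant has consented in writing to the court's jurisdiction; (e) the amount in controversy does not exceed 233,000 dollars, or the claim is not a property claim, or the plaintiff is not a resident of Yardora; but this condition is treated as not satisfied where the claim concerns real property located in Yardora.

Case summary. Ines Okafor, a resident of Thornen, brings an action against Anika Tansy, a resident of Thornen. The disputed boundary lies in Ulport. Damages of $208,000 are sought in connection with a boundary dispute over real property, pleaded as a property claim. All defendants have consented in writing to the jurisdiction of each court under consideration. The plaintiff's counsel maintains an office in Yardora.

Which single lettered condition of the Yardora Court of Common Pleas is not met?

The Yardora Court of Common Pleas:
  (a) The defendant resides in Thornen, not Yardora; the property lies in Ulport, not Yardora — no alternative holds. However, every defendant has filed written consent, so the 'unless' proviso supplies this condition. Met.
  (b) The amount in controversy is 208,000 dollars, which meets the $188,000 floor, so one alternative holds. Satisfied.
  (c) No party resides in Yardora. Condition not met.
  (d) Every defendant has filed written consent — that alternative is enough. Condition met.
  (e) The amount in controversy is $208,000, within the $233,000 ceiling, which satisfies one of the alternatives. The carve-out does not apply: the property lies in Ulport, not Yardora. Satisfied.
Only condition (c) fails.

(c)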